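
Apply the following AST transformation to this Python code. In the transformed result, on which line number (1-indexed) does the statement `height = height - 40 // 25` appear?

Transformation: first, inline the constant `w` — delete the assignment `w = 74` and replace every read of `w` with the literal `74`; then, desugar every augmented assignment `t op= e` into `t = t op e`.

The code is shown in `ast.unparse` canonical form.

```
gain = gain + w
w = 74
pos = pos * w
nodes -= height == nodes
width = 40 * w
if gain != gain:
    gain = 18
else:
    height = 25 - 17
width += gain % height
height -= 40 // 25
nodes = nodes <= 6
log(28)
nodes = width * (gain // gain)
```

10

Transformed code:
gain = gain + 74
pos = pos * 74
nodes = nodes - (height == nodes)
width = 40 * 74
if gain != gain:
    gain = 18
else:
    height = 25 - 17
width = width + gain % height
height = height - 40 // 25
nodes = nodes <= 6
log(28)
nodes = width * (gain // gain)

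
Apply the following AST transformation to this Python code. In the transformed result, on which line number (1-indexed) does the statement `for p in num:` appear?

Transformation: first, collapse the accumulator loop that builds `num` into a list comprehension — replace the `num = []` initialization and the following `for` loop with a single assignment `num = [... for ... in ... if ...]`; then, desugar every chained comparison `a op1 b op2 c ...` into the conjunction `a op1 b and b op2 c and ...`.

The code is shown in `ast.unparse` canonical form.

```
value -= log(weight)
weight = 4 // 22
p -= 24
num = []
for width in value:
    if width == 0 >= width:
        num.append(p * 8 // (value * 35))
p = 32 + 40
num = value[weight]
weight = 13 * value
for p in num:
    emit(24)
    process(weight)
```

8

Transformed code:
value -= log(weight)
weight = 4 // 22
p -= 24
num = [p * 8 // (value * 35) for width in value if width == 0 and 0 >= width]
p = 32 + 40
num = value[weight]
weight = 13 * value
for p in num:
    emit(24)
    process(weight)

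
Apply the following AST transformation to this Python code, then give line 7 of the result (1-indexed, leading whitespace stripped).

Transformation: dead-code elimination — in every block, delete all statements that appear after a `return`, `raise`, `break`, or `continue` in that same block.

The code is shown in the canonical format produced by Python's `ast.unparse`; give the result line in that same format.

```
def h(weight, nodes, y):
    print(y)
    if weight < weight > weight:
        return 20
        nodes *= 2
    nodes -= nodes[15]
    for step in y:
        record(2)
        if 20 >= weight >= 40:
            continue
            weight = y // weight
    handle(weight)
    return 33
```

record(2)

Transformed code:
def h(weight, nodes, y):
    print(y)
    if weight < weight > weight:
        return 20
    nodes -= nodes[15]
    for step in y:
        record(2)
        if 20 >= weight >= 40:
            continue
    handle(weight)
    return 33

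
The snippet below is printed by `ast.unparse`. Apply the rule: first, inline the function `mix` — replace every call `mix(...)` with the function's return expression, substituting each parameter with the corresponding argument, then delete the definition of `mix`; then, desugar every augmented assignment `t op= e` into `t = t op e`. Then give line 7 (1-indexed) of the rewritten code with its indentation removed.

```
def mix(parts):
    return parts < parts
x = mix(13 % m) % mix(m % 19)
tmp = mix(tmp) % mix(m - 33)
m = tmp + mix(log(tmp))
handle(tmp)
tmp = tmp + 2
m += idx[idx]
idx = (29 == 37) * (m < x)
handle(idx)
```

idx = (29 == 37) * (m < x)

Transformed code:
x = (13 % m < 13 % m) % (m % 19 < m % 19)
tmp = (tmp < tmp) % (m - 33 < m - 33)
m = tmp + (log(tmp) < log(tmp))
handle(tmp)
tmp = tmp + 2
m = m + idx[idx]
idx = (29 == 37) * (m < x)
handle(idx)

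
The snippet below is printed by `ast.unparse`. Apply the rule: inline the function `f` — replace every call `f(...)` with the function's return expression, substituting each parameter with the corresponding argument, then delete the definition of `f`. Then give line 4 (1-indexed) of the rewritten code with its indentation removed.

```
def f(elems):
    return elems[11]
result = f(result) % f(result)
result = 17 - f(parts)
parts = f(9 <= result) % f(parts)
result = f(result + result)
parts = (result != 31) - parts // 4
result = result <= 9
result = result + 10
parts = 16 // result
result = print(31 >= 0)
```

result = (result + result)[11]

Transformed code:
result = result[11] % result[11]
result = 17 - parts[11]
parts = (9 <= result)[11] % parts[11]
result = (result + result)[11]
parts = (result != 31) - parts // 4
result = result <= 9
result = result + 10
parts = 16 // result
result = print(31 >= 0)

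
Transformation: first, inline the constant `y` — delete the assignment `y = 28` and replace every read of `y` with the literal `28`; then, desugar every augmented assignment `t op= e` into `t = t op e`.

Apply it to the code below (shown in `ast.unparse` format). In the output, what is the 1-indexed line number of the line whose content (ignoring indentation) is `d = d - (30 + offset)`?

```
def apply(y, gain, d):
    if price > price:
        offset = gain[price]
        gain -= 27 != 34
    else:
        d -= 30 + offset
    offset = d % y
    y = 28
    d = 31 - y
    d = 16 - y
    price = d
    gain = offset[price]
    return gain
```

Transformed code:
def apply(y, gain, d):
    if price > price:
        offset = gain[price]
        gain = gain - (27 != 34)
    else:
        d = d - (30 + offset)
    offset = d % 28
    d = 31 - 28
    d = 16 - 28
    price = d
    gain = offset[price]
    return gain

6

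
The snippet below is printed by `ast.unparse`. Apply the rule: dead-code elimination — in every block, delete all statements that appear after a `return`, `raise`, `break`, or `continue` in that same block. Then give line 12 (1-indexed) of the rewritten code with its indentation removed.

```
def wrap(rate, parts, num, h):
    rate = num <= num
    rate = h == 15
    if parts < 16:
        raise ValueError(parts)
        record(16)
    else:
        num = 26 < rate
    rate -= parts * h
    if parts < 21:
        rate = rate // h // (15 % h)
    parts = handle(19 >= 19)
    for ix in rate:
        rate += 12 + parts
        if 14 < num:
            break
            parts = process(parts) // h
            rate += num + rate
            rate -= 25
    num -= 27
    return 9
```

Transformed code:
def wrap(rate, parts, num, h):
    rate = num <= num
    rate = h == 15
    if parts < 16:
        raise ValueError(parts)
    else:
        num = 26 < rate
    rate -= parts * h
    if parts < 21:
        rate = rate // h // (15 % h)
    parts = handle(19 >= 19)
    for ix in rate:
        rate += 12 + parts
        if 14 < num:
            break
    num -= 27
    return 9

for ix in rate:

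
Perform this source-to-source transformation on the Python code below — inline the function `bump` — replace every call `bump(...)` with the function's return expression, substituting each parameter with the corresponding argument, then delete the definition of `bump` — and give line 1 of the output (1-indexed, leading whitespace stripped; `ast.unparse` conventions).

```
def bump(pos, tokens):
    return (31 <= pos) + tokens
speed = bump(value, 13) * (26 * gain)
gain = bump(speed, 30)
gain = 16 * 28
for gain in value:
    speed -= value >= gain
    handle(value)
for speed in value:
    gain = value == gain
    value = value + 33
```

speed = ((31 <= value) + 13) * (26 * gain)

Transformed code:
speed = ((31 <= value) + 13) * (26 * gain)
gain = (31 <= speed) + 30
gain = 16 * 28
for gain in value:
    speed -= value >= gain
    handle(value)
for speed in value:
    gain = value == gain
    value = value + 33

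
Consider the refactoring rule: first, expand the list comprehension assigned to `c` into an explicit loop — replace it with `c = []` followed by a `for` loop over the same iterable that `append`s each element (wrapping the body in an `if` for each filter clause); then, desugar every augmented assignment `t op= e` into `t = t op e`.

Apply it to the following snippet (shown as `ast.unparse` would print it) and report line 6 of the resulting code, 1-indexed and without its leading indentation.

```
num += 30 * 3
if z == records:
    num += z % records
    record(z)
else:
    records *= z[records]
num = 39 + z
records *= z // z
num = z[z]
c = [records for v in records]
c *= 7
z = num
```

records = records * z[records]

Transformed code:
num = num + 30 * 3
if z == records:
    num = num + z % records
    record(z)
else:
    records = records * z[records]
num = 39 + z
records = records * (z // z)
num = z[z]
c = []
for v in records:
    c.append(records)
c = c * 7
z = num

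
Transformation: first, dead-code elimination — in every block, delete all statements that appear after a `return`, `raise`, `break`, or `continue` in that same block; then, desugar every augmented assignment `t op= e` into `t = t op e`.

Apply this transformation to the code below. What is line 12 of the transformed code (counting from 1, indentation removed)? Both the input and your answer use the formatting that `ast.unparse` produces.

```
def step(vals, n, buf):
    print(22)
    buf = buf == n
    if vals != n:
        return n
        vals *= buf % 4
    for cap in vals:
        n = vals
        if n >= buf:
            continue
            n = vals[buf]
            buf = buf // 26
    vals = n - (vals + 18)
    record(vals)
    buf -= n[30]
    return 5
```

Transformed code:
def step(vals, n, buf):
    print(22)
    buf = buf == n
    if vals != n:
        return n
    for cap in vals:
        n = vals
        if n >= buf:
            continue
    vals = n - (vals + 18)
    record(vals)
    buf = buf - n[30]
    return 5

buf = buf - n[30]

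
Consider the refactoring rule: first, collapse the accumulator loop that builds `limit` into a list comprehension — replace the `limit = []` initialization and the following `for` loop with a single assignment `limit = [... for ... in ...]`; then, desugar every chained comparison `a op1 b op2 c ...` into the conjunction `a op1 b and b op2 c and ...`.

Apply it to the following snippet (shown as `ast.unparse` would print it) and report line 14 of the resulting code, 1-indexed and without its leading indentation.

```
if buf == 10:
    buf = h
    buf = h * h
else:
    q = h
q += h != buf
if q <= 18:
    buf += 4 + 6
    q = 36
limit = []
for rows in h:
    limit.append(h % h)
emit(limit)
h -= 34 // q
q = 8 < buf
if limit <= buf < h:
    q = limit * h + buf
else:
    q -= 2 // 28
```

if limit <= buf and buf < h:

Transformed code:
if buf == 10:
    buf = h
    buf = h * h
else:
    q = h
q += h != buf
if q <= 18:
    buf += 4 + 6
    q = 36
limit = [h % h for rows in h]
emit(limit)
h -= 34 // q
q = 8 < buf
if limit <= buf and buf < h:
    q = limit * h + buf
else:
    q -= 2 // 28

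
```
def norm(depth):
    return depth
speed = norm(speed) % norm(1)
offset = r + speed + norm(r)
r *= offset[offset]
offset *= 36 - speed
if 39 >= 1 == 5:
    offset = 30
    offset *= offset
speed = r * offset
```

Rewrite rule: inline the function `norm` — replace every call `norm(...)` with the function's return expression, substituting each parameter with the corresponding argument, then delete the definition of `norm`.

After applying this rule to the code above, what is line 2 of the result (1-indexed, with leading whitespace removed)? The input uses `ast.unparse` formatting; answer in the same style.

offset = r + speed + r

Transformed code:
speed = speed % 1
offset = r + speed + r
r *= offset[offset]
offset *= 36 - speed
if 39 >= 1 == 5:
    offset = 30
    offset *= offset
speed = r * offset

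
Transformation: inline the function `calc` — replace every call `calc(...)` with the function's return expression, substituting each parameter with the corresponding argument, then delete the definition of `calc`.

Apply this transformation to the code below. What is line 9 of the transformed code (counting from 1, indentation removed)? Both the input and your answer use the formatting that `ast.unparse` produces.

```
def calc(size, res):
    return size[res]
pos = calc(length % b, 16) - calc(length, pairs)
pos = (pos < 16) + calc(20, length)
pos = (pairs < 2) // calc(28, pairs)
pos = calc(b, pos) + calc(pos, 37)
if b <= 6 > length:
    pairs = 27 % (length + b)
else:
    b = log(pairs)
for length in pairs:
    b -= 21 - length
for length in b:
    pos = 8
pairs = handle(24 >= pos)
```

for length in pairs:

Transformed code:
pos = (length % b)[16] - length[pairs]
pos = (pos < 16) + 20[length]
pos = (pairs < 2) // 28[pairs]
pos = b[pos] + pos[37]
if b <= 6 > length:
    pairs = 27 % (length + b)
else:
    b = log(pairs)
for length in pairs:
    b -= 21 - length
for length in b:
    pos = 8
pairs = handle(24 >= pos)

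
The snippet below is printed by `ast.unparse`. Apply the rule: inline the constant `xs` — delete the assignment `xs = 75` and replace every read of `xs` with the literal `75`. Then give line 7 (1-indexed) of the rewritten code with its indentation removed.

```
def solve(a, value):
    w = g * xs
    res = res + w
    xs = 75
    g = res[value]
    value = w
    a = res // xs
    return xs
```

return 75

Transformed code:
def solve(a, value):
    w = g * 75
    res = res + w
    g = res[value]
    value = w
    a = res // 75
    return 75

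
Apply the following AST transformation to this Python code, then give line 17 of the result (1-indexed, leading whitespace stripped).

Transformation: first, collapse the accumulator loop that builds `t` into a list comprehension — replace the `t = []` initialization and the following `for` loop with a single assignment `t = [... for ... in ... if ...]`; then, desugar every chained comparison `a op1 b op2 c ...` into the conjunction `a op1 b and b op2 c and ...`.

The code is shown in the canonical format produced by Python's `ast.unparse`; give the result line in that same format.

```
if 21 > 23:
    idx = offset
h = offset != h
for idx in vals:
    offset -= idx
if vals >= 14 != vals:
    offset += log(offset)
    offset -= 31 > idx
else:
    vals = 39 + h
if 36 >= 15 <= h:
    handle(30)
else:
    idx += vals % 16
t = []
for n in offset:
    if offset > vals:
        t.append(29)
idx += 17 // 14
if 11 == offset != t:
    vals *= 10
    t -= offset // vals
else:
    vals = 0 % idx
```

Transformed code:
if 21 > 23:
    idx = offset
h = offset != h
for idx in vals:
    offset -= idx
if vals >= 14 and 14 != vals:
    offset += log(offset)
    offset -= 31 > idx
else:
    vals = 39 + h
if 36 >= 15 and 15 <= h:
    handle(30)
else:
    idx += vals % 16
t = [29 for n in offset if offset > vals]
idx += 17 // 14
if 11 == offset and offset != t:
    vals *= 10
    t -= offset // vals
else:
    vals = 0 % idx

if 11 == offset and offset != t:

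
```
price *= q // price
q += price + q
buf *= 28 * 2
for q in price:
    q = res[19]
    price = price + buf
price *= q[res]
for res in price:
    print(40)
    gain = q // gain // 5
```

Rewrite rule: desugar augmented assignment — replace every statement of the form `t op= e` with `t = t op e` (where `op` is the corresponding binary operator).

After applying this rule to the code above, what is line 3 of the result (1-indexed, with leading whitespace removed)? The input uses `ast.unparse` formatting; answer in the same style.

Transformed code:
price = price * (q // price)
q = q + (price + q)
buf = buf * (28 * 2)
for q in price:
    q = res[19]
    price = price + buf
price = price * q[res]
for res in price:
    print(40)
    gain = q // gain // 5

buf = buf * (28 * 2)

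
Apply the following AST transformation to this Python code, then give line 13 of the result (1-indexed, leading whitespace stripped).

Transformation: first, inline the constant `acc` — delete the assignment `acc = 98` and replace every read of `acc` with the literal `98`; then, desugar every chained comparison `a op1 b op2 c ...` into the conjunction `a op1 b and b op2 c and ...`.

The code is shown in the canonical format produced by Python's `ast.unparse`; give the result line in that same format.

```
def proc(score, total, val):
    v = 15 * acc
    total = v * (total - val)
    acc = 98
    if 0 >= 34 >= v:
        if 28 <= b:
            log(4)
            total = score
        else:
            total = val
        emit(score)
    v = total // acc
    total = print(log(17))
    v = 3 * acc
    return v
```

Transformed code:
def proc(score, total, val):
    v = 15 * 98
    total = v * (total - val)
    if 0 >= 34 and 34 >= v:
        if 28 <= b:
            log(4)
            total = score
        else:
            total = val
        emit(score)
    v = total // 98
    total = print(log(17))
    v = 3 * 98
    return v

v = 3 * 98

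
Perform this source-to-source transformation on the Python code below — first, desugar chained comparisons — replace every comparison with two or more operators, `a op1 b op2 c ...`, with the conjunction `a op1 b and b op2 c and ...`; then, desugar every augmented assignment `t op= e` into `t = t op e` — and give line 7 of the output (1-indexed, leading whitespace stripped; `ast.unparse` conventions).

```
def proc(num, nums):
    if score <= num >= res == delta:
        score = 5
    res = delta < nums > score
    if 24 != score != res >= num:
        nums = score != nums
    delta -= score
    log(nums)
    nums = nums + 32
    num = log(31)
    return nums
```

delta = delta - score

Transformed code:
def proc(num, nums):
    if score <= num and num >= res and (res == delta):
        score = 5
    res = delta < nums and nums > score
    if 24 != score and score != res and (res >= num):
        nums = score != nums
    delta = delta - score
    log(nums)
    nums = nums + 32
    num = log(31)
    return nums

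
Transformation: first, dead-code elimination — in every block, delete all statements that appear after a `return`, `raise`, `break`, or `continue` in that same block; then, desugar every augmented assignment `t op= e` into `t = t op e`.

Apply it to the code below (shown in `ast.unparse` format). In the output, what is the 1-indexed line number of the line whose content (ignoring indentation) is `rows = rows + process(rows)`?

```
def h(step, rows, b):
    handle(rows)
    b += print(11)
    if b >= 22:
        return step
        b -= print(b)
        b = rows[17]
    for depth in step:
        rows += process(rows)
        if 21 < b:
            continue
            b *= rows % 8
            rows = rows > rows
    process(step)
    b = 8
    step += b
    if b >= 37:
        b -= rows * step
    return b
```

Transformed code:
def h(step, rows, b):
    handle(rows)
    b = b + print(11)
    if b >= 22:
        return step
    for depth in step:
        rows = rows + process(rows)
        if 21 < b:
            continue
    process(step)
    b = 8
    step = step + b
    if b >= 37:
        b = b - rows * step
    return b

7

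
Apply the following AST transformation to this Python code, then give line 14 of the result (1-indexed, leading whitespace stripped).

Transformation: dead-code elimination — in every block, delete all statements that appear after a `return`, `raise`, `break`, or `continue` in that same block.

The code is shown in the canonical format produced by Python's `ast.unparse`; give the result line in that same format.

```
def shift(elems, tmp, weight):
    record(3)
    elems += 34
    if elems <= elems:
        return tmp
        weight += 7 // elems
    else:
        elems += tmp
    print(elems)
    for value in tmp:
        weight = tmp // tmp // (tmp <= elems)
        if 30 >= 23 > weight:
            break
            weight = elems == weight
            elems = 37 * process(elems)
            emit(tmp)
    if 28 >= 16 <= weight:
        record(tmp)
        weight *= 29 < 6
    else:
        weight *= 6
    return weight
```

Transformed code:
def shift(elems, tmp, weight):
    record(3)
    elems += 34
    if elems <= elems:
        return tmp
    else:
        elems += tmp
    print(elems)
    for value in tmp:
        weight = tmp // tmp // (tmp <= elems)
        if 30 >= 23 > weight:
            break
    if 28 >= 16 <= weight:
        record(tmp)
        weight *= 29 < 6
    else:
        weight *= 6
    return weight

record(tmp)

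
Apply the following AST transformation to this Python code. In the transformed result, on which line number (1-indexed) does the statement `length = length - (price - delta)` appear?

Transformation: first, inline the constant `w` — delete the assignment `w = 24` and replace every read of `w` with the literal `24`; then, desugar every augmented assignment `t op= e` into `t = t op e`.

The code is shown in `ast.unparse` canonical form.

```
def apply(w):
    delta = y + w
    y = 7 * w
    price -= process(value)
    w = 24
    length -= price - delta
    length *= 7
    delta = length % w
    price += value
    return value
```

Transformed code:
def apply(w):
    delta = y + 24
    y = 7 * 24
    price = price - process(value)
    length = length - (price - delta)
    length = length * 7
    delta = length % 24
    price = price + value
    return value

5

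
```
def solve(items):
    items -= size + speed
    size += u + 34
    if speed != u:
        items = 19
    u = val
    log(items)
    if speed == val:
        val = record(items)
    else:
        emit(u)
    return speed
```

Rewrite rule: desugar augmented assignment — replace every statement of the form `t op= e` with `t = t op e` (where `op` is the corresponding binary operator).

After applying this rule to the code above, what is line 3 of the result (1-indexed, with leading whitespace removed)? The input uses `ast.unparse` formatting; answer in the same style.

Transformed code:
def solve(items):
    items = items - (size + speed)
    size = size + (u + 34)
    if speed != u:
        items = 19
    u = val
    log(items)
    if speed == val:
        val = record(items)
    else:
        emit(u)
    return speed

size = size + (u + 34)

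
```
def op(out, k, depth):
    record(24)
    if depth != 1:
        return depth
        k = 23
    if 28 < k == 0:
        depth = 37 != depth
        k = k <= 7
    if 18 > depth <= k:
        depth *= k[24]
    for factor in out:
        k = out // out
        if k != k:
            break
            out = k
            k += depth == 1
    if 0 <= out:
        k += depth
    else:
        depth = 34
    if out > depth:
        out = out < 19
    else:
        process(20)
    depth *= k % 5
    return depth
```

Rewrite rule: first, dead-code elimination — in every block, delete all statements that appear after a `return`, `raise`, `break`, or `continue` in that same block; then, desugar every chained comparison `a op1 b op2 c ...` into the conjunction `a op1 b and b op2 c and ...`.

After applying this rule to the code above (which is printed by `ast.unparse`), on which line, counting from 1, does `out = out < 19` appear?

Transformed code:
def op(out, k, depth):
    record(24)
    if depth != 1:
        return depth
    if 28 < k and k == 0:
        depth = 37 != depth
        k = k <= 7
    if 18 > depth and depth <= k:
        depth *= k[24]
    for factor in out:
        k = out // out
        if k != k:
            break
    if 0 <= out:
        k += depth
    else:
        depth = 34
    if out > depth:
        out = out < 19
    else:
        process(20)
    depth *= k % 5
    return depth

19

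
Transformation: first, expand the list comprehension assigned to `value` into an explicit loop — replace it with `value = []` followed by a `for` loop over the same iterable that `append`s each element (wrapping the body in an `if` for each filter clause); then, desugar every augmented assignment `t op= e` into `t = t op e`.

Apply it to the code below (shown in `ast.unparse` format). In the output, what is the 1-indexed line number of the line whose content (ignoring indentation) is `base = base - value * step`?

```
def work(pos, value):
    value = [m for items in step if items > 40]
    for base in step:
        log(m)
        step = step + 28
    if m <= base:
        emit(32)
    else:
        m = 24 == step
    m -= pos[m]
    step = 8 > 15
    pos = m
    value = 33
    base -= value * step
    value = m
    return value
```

Transformed code:
def work(pos, value):
    value = []
    for items in step:
        if items > 40:
            value.append(m)
    for base in step:
        log(m)
        step = step + 28
    if m <= base:
        emit(32)
    else:
        m = 24 == step
    m = m - pos[m]
    step = 8 > 15
    pos = m
    value = 33
    base = base - value * step
    value = m
    return value

17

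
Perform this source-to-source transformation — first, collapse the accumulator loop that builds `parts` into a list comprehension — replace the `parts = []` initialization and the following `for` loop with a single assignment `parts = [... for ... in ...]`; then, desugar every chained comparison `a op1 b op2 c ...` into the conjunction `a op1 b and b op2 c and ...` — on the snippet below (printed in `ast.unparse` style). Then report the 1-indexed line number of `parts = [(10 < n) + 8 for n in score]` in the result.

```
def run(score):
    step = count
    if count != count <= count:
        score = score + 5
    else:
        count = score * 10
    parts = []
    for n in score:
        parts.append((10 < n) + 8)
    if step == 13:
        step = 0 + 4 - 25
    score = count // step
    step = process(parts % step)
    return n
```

Transformed code:
def run(score):
    step = count
    if count != count and count <= count:
        score = score + 5
    else:
        count = score * 10
    parts = [(10 < n) + 8 for n in score]
    if step == 13:
        step = 0 + 4 - 25
    score = count // step
    step = process(parts % step)
    return n

7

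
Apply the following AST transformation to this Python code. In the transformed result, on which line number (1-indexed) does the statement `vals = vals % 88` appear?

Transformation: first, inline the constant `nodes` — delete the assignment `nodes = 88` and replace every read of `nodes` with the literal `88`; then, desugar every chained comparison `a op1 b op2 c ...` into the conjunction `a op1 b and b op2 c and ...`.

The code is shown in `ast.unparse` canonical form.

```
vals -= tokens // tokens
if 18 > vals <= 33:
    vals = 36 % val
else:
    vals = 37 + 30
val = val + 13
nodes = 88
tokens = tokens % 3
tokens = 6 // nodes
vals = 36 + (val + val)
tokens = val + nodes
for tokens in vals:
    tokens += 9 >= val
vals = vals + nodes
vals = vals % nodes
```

14

Transformed code:
vals -= tokens // tokens
if 18 > vals and vals <= 33:
    vals = 36 % val
else:
    vals = 37 + 30
val = val + 13
tokens = tokens % 3
tokens = 6 // 88
vals = 36 + (val + val)
tokens = val + 88
for tokens in vals:
    tokens += 9 >= val
vals = vals + 88
vals = vals % 88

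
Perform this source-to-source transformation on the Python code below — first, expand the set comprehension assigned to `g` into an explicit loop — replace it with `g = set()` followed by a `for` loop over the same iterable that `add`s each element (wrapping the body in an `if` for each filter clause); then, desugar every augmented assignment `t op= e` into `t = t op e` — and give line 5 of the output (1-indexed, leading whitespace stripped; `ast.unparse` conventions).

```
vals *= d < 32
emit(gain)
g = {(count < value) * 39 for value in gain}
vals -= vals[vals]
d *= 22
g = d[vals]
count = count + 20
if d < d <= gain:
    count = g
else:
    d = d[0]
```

g.add((count < value) * 39)

Transformed code:
vals = vals * (d < 32)
emit(gain)
g = set()
for value in gain:
    g.add((count < value) * 39)
vals = vals - vals[vals]
d = d * 22
g = d[vals]
count = count + 20
if d < d <= gain:
    count = g
else:
    d = d[0]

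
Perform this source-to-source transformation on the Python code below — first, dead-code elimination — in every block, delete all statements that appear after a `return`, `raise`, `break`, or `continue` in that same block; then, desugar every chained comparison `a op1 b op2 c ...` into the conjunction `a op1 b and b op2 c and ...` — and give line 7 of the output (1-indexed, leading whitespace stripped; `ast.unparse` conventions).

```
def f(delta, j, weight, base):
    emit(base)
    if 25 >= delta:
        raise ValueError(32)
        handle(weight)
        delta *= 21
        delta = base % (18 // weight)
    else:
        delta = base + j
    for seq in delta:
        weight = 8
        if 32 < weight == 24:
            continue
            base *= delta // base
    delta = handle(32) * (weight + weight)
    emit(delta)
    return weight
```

Transformed code:
def f(delta, j, weight, base):
    emit(base)
    if 25 >= delta:
        raise ValueError(32)
    else:
        delta = base + j
    for seq in delta:
        weight = 8
        if 32 < weight and weight == 24:
            continue
    delta = handle(32) * (weight + weight)
    emit(delta)
    return weight

for seq in delta:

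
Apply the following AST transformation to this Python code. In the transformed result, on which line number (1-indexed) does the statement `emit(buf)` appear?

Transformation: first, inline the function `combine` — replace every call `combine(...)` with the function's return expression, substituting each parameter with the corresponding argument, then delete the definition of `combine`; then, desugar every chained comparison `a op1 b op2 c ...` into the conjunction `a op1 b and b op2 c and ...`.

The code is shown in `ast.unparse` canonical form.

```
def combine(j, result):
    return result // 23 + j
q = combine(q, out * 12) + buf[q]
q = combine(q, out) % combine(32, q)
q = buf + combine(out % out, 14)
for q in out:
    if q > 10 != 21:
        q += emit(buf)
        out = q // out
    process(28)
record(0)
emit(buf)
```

Transformed code:
q = out * 12 // 23 + q + buf[q]
q = (out // 23 + q) % (q // 23 + 32)
q = buf + (14 // 23 + out % out)
for q in out:
    if q > 10 and 10 != 21:
        q += emit(buf)
        out = q // out
    process(28)
record(0)
emit(buf)

10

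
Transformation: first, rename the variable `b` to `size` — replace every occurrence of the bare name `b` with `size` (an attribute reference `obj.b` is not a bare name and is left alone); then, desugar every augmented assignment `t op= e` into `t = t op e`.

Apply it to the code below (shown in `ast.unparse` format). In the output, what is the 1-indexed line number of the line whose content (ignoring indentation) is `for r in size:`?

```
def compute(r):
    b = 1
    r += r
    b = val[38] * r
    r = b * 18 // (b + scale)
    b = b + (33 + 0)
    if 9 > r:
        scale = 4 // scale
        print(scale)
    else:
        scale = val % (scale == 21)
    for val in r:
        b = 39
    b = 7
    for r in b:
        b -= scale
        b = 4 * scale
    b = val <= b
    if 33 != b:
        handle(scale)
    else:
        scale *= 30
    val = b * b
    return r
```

Transformed code:
def compute(r):
    size = 1
    r = r + r
    size = val[38] * r
    r = size * 18 // (size + scale)
    size = size + (33 + 0)
    if 9 > r:
        scale = 4 // scale
        print(scale)
    else:
        scale = val % (scale == 21)
    for val in r:
        size = 39
    size = 7
    for r in size:
        size = size - scale
        size = 4 * scale
    size = val <= size
    if 33 != size:
        handle(scale)
    else:
        scale = scale * 30
    val = size * size
    return r

15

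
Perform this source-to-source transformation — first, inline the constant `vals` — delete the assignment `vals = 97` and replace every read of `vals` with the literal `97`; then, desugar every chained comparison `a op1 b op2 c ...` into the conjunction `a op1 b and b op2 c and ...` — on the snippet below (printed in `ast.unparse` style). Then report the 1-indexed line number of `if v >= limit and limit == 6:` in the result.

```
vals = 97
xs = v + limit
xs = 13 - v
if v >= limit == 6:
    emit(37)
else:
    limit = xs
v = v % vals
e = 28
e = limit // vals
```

3

Transformed code:
xs = v + limit
xs = 13 - v
if v >= limit and limit == 6:
    emit(37)
else:
    limit = xs
v = v % 97
e = 28
e = limit // 97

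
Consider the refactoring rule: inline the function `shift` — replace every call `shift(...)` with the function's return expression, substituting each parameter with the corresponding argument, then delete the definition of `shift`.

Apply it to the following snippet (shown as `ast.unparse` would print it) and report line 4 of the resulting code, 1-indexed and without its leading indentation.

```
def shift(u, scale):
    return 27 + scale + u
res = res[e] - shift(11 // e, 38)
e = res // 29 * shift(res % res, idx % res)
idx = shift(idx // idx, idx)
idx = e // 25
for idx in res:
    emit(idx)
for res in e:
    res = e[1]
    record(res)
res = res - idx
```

Transformed code:
res = res[e] - (27 + 38 + 11 // e)
e = res // 29 * (27 + idx % res + res % res)
idx = 27 + idx + idx // idx
idx = e // 25
for idx in res:
    emit(idx)
for res in e:
    res = e[1]
    record(res)
res = res - idx

idx = e // 25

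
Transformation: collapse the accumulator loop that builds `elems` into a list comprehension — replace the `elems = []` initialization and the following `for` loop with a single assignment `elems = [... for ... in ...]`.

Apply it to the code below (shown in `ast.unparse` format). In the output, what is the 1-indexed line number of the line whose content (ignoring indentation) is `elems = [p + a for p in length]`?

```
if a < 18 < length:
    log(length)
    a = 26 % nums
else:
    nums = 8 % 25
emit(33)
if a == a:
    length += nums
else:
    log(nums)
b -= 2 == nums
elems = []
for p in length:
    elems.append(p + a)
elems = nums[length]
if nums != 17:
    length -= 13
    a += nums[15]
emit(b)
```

Transformed code:
if a < 18 < length:
    log(length)
    a = 26 % nums
else:
    nums = 8 % 25
emit(33)
if a == a:
    length += nums
else:
    log(nums)
b -= 2 == nums
elems = [p + a for p in length]
elems = nums[length]
if nums != 17:
    length -= 13
    a += nums[15]
emit(b)

12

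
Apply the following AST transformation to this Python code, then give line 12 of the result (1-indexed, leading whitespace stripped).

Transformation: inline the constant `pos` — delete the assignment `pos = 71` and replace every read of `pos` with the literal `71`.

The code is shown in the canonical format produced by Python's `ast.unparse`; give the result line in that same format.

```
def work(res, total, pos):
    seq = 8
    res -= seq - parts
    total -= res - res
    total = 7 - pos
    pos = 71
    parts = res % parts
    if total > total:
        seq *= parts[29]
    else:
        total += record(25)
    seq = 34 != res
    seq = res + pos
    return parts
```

seq = res + 71

Transformed code:
def work(res, total, pos):
    seq = 8
    res -= seq - parts
    total -= res - res
    total = 7 - 71
    parts = res % parts
    if total > total:
        seq *= parts[29]
    else:
        total += record(25)
    seq = 34 != res
    seq = res + 71
    return parts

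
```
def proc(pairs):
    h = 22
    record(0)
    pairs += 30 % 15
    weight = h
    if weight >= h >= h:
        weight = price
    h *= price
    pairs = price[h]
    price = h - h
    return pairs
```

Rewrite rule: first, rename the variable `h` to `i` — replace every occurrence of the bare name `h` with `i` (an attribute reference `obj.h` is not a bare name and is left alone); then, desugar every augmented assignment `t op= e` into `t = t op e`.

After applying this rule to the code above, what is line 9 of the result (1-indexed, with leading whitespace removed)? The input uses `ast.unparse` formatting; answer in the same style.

Transformed code:
def proc(pairs):
    i = 22
    record(0)
    pairs = pairs + 30 % 15
    weight = i
    if weight >= i >= i:
        weight = price
    i = i * price
    pairs = price[i]
    price = i - i
    return pairs

pairs = price[i]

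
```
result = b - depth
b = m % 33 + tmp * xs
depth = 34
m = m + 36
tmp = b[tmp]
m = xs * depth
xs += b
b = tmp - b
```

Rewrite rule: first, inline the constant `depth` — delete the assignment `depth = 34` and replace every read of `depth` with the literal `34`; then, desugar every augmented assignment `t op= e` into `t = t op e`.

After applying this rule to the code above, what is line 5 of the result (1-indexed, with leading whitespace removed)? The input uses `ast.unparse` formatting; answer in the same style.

m = xs * 34

Transformed code:
result = b - 34
b = m % 33 + tmp * xs
m = m + 36
tmp = b[tmp]
m = xs * 34
xs = xs + b
b = tmp - b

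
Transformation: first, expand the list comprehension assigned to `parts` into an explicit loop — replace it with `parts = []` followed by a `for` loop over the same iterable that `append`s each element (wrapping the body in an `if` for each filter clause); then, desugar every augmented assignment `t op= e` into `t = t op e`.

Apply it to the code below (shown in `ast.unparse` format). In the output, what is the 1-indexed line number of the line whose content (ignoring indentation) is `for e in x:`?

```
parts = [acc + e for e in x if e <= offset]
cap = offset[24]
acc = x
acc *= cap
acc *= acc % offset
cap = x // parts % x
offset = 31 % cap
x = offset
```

Transformed code:
parts = []
for e in x:
    if e <= offset:
        parts.append(acc + e)
cap = offset[24]
acc = x
acc = acc * cap
acc = acc * (acc % offset)
cap = x // parts % x
offset = 31 % cap
x = offset

2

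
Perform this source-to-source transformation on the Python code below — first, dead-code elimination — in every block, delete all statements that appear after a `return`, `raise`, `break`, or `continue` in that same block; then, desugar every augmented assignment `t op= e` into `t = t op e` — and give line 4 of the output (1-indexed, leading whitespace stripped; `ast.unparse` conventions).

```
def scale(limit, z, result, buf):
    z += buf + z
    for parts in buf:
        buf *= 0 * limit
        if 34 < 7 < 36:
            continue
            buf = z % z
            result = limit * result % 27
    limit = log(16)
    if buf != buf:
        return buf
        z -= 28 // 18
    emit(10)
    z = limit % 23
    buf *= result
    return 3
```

buf = buf * (0 * limit)

Transformed code:
def scale(limit, z, result, buf):
    z = z + (buf + z)
    for parts in buf:
        buf = buf * (0 * limit)
        if 34 < 7 < 36:
            continue
    limit = log(16)
    if buf != buf:
        return buf
    emit(10)
    z = limit % 23
    buf = buf * result
    return 3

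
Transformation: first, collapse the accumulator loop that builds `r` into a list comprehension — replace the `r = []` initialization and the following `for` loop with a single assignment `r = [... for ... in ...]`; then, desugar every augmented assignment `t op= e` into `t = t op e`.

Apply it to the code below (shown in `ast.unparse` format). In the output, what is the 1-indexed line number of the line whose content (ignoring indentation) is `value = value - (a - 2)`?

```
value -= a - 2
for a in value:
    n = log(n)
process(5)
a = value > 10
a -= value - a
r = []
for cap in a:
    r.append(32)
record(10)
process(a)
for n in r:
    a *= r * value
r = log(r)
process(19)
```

Transformed code:
value = value - (a - 2)
for a in value:
    n = log(n)
process(5)
a = value > 10
a = a - (value - a)
r = [32 for cap in a]
record(10)
process(a)
for n in r:
    a = a * (r * value)
r = log(r)
process(19)

1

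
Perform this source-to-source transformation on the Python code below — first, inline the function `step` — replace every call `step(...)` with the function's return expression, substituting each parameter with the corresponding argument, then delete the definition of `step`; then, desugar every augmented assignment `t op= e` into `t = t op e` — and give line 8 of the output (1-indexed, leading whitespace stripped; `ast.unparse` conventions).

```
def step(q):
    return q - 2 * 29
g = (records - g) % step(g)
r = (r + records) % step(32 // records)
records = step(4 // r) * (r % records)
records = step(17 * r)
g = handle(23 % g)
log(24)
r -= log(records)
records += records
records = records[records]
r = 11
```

Transformed code:
g = (records - g) % (g - 2 * 29)
r = (r + records) % (32 // records - 2 * 29)
records = (4 // r - 2 * 29) * (r % records)
records = 17 * r - 2 * 29
g = handle(23 % g)
log(24)
r = r - log(records)
records = records + records
records = records[records]
r = 11

records = records + records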